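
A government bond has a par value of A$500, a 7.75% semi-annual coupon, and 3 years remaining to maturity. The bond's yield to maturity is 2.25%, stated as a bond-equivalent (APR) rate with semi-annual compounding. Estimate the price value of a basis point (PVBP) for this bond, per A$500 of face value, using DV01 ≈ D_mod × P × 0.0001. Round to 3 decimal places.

A$0.158

Periodic yield y = 0.01125.
  t   CF        PV=CF/(1+0.01125)^t    t·PV
  1       19.375        19.1595        19.1595
  2       19.375        18.9463        37.8926
  3       19.375        18.7355        56.2066
  4       19.375        18.5271        74.1084
  5       19.375        18.3210        91.6050
  6      519.375       485.6572     2,913.9432
  Σ                    579.3466     3,192.9153
P = 579.3466; D_Mac = 5.51124 half-year periods = 2.75562 yrs; D_mod = 2.72496 yrs.
DV01 ≈ 2.72496 × 579.3466 × 0.0001 = 0.157870.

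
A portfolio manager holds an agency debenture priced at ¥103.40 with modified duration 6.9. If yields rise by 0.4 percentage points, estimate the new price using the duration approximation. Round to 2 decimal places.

Duration approximation: ΔP/P ≈ -D_mod · Δy = -6.9 × (+0.004) = -0.027600.
New price ≈ 103.40 × (1 - 0.027600) = 100.54616.

¥100.55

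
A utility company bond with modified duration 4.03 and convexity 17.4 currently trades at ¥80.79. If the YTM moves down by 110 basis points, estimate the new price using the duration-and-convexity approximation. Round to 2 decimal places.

¥84.46

Duration effect: -D_mod·Δy = -4.03 × (-0.011) = +0.044330
Convexity effect: ½·C·(Δy)² = 0.5 × 17.4 × (-0.011)² = +0.0010527
ΔP/P ≈ +0.044330 + 0.0010527 = +0.0453827
New price ≈ 80.79 × (1 + 0.0453827) = 84.456468333.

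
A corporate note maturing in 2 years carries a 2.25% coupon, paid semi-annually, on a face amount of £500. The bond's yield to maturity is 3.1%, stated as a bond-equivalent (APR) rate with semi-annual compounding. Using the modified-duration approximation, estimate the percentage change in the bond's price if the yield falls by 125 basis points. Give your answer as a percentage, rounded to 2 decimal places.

+2.42%

Periodic yield y = 0.0155. Modified duration first:
  t   CF        PV=CF/(1+0.0155)^t    t·PV
  1        5.625         5.5391         5.5391
  2        5.625         5.4546        10.9092
  3        5.625         5.3713        16.1140
  4      505.625       475.4544     1,901.8174
  Σ                    491.8194     1,934.3798
P = 491.8194; D_Mac = 3.93311 half-year periods = 1.96655 yrs; D_mod = 1.96655/(1+0.0155) = 1.93654 yrs.
ΔP/P ≈ -D_mod · Δy = -1.93654 × (-0.0125) = +0.024207 = +2.4207%.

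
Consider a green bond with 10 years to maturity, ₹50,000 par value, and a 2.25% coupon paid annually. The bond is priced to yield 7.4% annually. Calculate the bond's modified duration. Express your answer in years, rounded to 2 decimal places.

Periodic yield y = 0.074. First find Macaulay duration:
  t   CF        PV=CF/(1+0.074)^t    t·PV
  1     1,125.00     1,047.4860     1,047.4860
  2     1,125.00       975.3129     1,950.6258
  3     1,125.00       908.1126     2,724.3377
  4     1,125.00       845.5424     3,382.1697
  5     1,125.00       787.2834     3,936.4172
  6     1,125.00       733.0386     4,398.2315
  7     1,125.00       682.5313     4,777.7189
  8     1,125.00       635.5040     5,084.0318
  9     1,125.00       591.7169     5,325.4523
  10   51,125.00    25,037.4738   250,374.7377
  Σ                 32,244.0018   283,001.2085
P = 32,244.0018; Macaulay duration = 283,001.2085 / 32,244.0018 = 8.77686 years.
Modified duration = D_Mac / (1 + y) = 8.77686 / 1.074 = 8.17213 years.

8.17 years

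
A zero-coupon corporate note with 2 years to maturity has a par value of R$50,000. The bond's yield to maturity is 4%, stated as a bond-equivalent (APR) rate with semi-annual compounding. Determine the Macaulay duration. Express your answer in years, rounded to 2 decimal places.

A zero-coupon bond has a single cash flow at maturity, so its Macaulay duration equals its maturity: 2 years.
(Equivalently: 4 semi-annual periods ÷ 2 = 2 years.)

2.00 years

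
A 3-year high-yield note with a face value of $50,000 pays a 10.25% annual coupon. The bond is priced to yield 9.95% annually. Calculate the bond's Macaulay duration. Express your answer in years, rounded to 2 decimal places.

2.73 years

Periodic yield y = 0.0995. Discount each cash flow and weight by its year:
  t   CF        PV=CF/(1+0.0995)^t    t·PV
  1     5,125.00     4,661.2096     4,661.2096
  2     5,125.00     4,239.3903     8,478.7806
  3    55,125.00    41,472.7565   124,418.2694
  Σ                 50,373.3564   137,558.2596
Price P = Σ PV = 50,373.3564.
Macaulay duration = Σ(t·PV) / P = 137,558.2596 / 50,373.3564 = 2.73077 years.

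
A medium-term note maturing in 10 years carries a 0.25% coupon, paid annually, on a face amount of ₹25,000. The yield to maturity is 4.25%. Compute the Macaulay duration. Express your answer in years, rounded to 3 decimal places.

Periodic yield y = 0.0425. Discount each cash flow and weight by its year:
  t   CF        PV=CF/(1+0.0425)^t    t·PV
  1        62.50        59.9520        59.9520
  2        62.50        57.5080       115.0159
  3        62.50        55.1635       165.4905
  4        62.50        52.9146       211.6585
  5        62.50        50.7574       253.7872
  6        62.50        48.6882       292.1291
  7        62.50        46.7033       326.9231
  8        62.50        44.7993       358.3946
  9        62.50        42.9730       386.7568
  10   25,062.50    16,529.6536   165,296.5364
  Σ                 16,989.1130   167,466.6442
Price P = Σ PV = 16,989.1130.
Macaulay duration = Σ(t·PV) / P = 167,466.6442 / 16,989.1130 = 9.85729 years.

9.857 years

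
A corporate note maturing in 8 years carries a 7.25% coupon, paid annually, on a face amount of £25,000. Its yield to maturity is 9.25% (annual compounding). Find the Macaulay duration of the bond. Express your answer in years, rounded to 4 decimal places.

Periodic yield y = 0.0925. Discount each cash flow and weight by its year:
  t   CF        PV=CF/(1+0.0925)^t    t·PV
  1     1,812.50     1,659.0389     1,659.0389
  2     1,812.50     1,518.5711     3,037.1422
  3     1,812.50     1,389.9964     4,169.9892
  4     1,812.50     1,272.3079     5,089.2317
  5     1,812.50     1,164.5839     5,822.9196
  6     1,812.50     1,065.9807     6,395.8842
  7     1,812.50       975.7260     6,830.0823
  8    26,812.50    13,211.9142   105,695.3135
  Σ                 22,258.1192   138,699.6016
Price P = Σ PV = 22,258.1192.
Macaulay duration = Σ(t·PV) / P = 138,699.6016 / 22,258.1192 = 6.23142 years.

6.2314 years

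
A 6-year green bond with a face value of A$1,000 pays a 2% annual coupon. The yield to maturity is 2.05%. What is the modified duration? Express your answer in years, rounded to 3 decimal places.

5.598 years

Periodic yield y = 0.0205. First find Macaulay duration:
  t   CF        PV=CF/(1+0.0205)^t    t·PV
  1        20.00        19.5982        19.5982
  2        20.00        19.2045        38.4091
  3        20.00        18.8188        56.4563
  4        20.00        18.4407        73.7629
  5        20.00        18.0703        90.3514
  6     1,020.00       903.0715     5,418.4288
  Σ                    997.2040     5,697.0067
P = 997.2040; Macaulay duration = 5,697.0067 / 997.2040 = 5.71298 years.
Modified duration = D_Mac / (1 + y) = 5.71298 / 1.0205 = 5.59822 years.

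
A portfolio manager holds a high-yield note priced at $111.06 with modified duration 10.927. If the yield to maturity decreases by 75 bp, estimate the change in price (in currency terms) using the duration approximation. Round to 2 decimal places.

Duration approximation: ΔP/P ≈ -D_mod · Δy = -10.927 × (-0.0075) = +0.0819525.
ΔP ≈ 111.06 × (+0.0819525) = +9.10164465.

+$9.10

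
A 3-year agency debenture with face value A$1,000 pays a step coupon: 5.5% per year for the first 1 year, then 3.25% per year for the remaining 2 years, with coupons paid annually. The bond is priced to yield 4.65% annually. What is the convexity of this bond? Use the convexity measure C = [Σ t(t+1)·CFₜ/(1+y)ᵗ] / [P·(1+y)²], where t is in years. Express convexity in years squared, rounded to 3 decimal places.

With y = 0.0465:
  t   CF        PV=CF/(1+0.0465)^t    t·PV        t(t+1)·PV
  1        55.00        52.5561        52.5561         105.1123
  2        32.50        29.6760        59.3519         178.0558
  3     1,032.50       900.8912     2,702.6737      10,810.6948
  Σ                    983.1233     2,814.5818      11,093.8629
P = 983.1233.
Convexity = Σ t(t+1)·PV / [P·(1+y)²] = 11,093.8629 / (983.1233 × 1.095162) = 10.30377.

10.304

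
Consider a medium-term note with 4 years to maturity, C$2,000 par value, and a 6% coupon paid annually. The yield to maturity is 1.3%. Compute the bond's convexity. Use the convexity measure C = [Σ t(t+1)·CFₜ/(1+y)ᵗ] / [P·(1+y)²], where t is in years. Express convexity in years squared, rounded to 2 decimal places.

17.56

With y = 0.013:
  t   CF        PV=CF/(1+0.013)^t    t·PV        t(t+1)·PV
  1       120.00       118.4600       118.4600         236.9200
  2       120.00       116.9398       233.8796         701.6388
  3       120.00       115.4391       346.3173       1,385.2691
  4     2,120.00     2,013.2517     8,053.0069      40,265.0345
  Σ                  2,364.0906     8,751.6638      42,588.8624
P = 2,364.0906.
Convexity = Σ t(t+1)·PV / [P·(1+y)²] = 42,588.8624 / (2,364.0906 × 1.026169) = 17.55549.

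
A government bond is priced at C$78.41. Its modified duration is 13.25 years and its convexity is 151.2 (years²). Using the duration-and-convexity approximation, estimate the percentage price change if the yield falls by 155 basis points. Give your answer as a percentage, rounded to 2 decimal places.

+22.35%

Duration effect: -D_mod·Δy = -13.25 × (-0.0155) = +0.205375
Convexity effect: ½·C·(Δy)² = 0.5 × 151.2 × (-0.0155)² = +0.0181629
ΔP/P ≈ +0.205375 + 0.0181629 = +0.2235379
= +22.35379%.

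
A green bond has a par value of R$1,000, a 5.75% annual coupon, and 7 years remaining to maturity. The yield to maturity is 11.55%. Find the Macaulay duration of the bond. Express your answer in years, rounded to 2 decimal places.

5.75 years

Periodic yield y = 0.1155. Discount each cash flow and weight by its year:
  t   CF        PV=CF/(1+0.1155)^t    t·PV
  1        57.50        51.5464        51.5464
  2        57.50        46.2092        92.4185
  3        57.50        41.4247       124.2740
  4        57.50        37.1355       148.5421
  5        57.50        33.2905       166.4524
  6        57.50        29.8435       179.0613
  7     1,057.50       492.0320     3,444.2240
  Σ                    731.4818     4,206.5186
Price P = Σ PV = 731.4818.
Macaulay duration = Σ(t·PV) / P = 4,206.5186 / 731.4818 = 5.75068 years.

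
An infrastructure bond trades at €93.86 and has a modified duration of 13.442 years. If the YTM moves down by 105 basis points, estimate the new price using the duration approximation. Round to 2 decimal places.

€107.11

Duration approximation: ΔP/P ≈ -D_mod · Δy = -13.442 × (-0.0105) = +0.141141.
New price ≈ 93.86 × (1 + 0.141141) = 107.10749426.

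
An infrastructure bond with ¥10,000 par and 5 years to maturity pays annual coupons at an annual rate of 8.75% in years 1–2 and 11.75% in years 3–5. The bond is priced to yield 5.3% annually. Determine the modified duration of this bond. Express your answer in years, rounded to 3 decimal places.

4.075 years

Periodic yield y = 0.053. First find Macaulay duration:
  t   CF        PV=CF/(1+0.053)^t    t·PV
  1       875.00       830.9592       830.9592
  2       875.00       789.1350     1,578.2700
  3     1,175.00     1,006.3586     3,019.0757
  4     1,175.00       955.7062     3,822.8246
  5    11,175.00     8,631.8856    43,159.4280
  Σ                 12,214.0445    52,410.5575
P = 12,214.0445; Macaulay duration = 52,410.5575 / 12,214.0445 = 4.29101 years.
Modified duration = D_Mac / (1 + y) = 4.29101 / 1.053 = 4.07503 years.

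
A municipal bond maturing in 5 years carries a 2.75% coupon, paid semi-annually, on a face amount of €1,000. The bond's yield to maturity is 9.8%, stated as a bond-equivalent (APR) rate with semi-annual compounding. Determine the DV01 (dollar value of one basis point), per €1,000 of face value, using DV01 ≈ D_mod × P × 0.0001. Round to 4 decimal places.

Periodic yield y = 0.049.
  t   CF        PV=CF/(1+0.049)^t    t·PV
  1        13.75        13.1077        13.1077
  2        13.75        12.4954        24.9909
  3        13.75        11.9118        35.7353
  4        13.75        11.3554        45.4214
  5        13.75        10.8249        54.1247
  6        13.75        10.3193        61.9157
  7        13.75         9.8373        68.8608
  8        13.75         9.3778        75.0220
  9        13.75         8.9397        80.4574
  10    1,013.75       628.3129     6,283.1291
  Σ                    726.4821     6,742.7651
P = 726.4821; D_Mac = 9.28139 half-year periods = 4.64070 yrs; D_mod = 4.42392 yrs.
DV01 ≈ 4.42392 × 726.4821 × 0.0001 = 0.321390.

€0.3214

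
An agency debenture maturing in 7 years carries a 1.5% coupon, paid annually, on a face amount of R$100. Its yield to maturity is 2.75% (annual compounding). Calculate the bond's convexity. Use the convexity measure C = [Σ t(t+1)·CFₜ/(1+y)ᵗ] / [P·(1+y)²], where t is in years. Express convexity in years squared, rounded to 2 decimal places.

With y = 0.0275:
  t   CF        PV=CF/(1+0.0275)^t    t·PV        t(t+1)·PV
  1         1.50         1.4599         1.4599           2.9197
  2         1.50         1.4208         2.8416           8.5247
  3         1.50         1.3828         4.1483          16.5931
  4         1.50         1.3457         5.3830          26.9150
  5         1.50         1.3097         6.5487          39.2919
  6         1.50         1.2747         7.6481          53.5364
  7       101.50        83.9447       587.6128       4,700.9026
  Σ                     92.1382       615.6422       4,848.6835
P = 92.1382.
Convexity = Σ t(t+1)·PV / [P·(1+y)²] = 4,848.6835 / (92.1382 × 1.055756) = 49.84485.

49.84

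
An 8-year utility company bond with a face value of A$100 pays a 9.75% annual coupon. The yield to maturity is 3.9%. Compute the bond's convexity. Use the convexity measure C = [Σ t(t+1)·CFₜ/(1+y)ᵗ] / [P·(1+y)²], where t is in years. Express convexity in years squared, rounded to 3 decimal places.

47.448

With y = 0.039:
  t   CF        PV=CF/(1+0.039)^t    t·PV        t(t+1)·PV
  1         9.75         9.3840         9.3840          18.7680
  2         9.75         9.0318        18.0636          54.1907
  3         9.75         8.6928        26.0783         104.3132
  4         9.75         8.3665        33.4659         167.3295
  5         9.75         8.0524        40.2621         241.5729
  6         9.75         7.7502        46.5010         325.5072
  7         9.75         7.4593        52.2148         417.7186
  8       109.75        80.8128       646.5024       5,818.5215
  Σ                    139.5497       872.4722       7,147.9216
P = 139.5497.
Convexity = Σ t(t+1)·PV / [P·(1+y)²] = 7,147.9216 / (139.5497 × 1.079521) = 47.44820.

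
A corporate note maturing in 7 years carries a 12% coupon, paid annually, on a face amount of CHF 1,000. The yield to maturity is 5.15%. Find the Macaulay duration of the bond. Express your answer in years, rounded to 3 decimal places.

Periodic yield y = 0.0515. Discount each cash flow and weight by its year:
  t   CF        PV=CF/(1+0.0515)^t    t·PV
  1       120.00       114.1227       114.1227
  2       120.00       108.5332       217.0664
  3       120.00       103.2175       309.6526
  4       120.00        98.1622       392.6487
  5       120.00        93.3544       466.7721
  6       120.00        88.7821       532.6928
  7     1,120.00       788.0487     5,516.3412
  Σ                  1,394.2209     7,549.2965
Price P = Σ PV = 1,394.2209.
Macaulay duration = Σ(t·PV) / P = 7,549.2965 / 1,394.2209 = 5.41471 years.

5.415 years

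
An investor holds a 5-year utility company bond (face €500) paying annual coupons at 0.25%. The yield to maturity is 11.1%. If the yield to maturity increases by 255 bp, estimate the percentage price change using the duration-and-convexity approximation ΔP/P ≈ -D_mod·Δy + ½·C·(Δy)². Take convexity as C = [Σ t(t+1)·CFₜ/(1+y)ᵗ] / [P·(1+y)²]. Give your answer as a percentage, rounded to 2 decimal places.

-10.62%

With y = 0.111:
  t   CF        PV=CF/(1+0.111)^t    t·PV        t(t+1)·PV
  1         1.25         1.1251         1.1251           2.2502
  2         1.25         1.0127         2.0254           6.0762
  3         1.25         0.9115         2.7346          10.9383
  4         1.25         0.8205         3.2818          16.4091
  5       501.25       296.1311     1,480.6557       8,883.9345
  Σ                    300.0009     1,489.8226       8,919.6082
P = 300.0009; D_Mac = 4.96606 yrs; D_mod = 4.46990 yrs; C = 24.08768.
Duration effect: -4.46990 × (+0.0255) = -0.113982
Convexity effect: 0.5 × 24.08768 × (0.0255)² = +0.0078315
ΔP/P ≈ -0.113982 + 0.0078315 = -0.106151 = -10.6151%.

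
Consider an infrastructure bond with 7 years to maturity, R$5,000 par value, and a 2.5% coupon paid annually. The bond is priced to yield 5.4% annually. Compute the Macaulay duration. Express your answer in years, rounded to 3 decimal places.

Periodic yield y = 0.054. Discount each cash flow and weight by its year:
  t   CF        PV=CF/(1+0.054)^t    t·PV
  1       125.00       118.5958       118.5958
  2       125.00       112.5198       225.0395
  3       125.00       106.7550       320.2650
  4       125.00       101.2856       405.1423
  5       125.00        96.0964       480.4818
  6       125.00        91.1730       547.0381
  7     5,125.00     3,546.5786    24,826.0505
  Σ                  4,173.0042    26,922.6130
Price P = Σ PV = 4,173.0042.
Macaulay duration = Σ(t·PV) / P = 26,922.6130 / 4,173.0042 = 6.45161 years.

6.452 years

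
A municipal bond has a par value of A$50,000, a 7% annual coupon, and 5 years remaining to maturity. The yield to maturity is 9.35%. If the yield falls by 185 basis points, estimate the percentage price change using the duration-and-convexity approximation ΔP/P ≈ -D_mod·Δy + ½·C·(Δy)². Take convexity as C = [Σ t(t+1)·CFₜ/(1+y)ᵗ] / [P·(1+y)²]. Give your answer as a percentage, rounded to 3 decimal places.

With y = 0.0935:
  t   CF        PV=CF/(1+0.0935)^t    t·PV        t(t+1)·PV
  1     3,500.00     3,200.7316     3,200.7316       6,401.4632
  2     3,500.00     2,927.0522     5,854.1044      17,562.3133
  3     3,500.00     2,676.7739     8,030.3216      32,121.2863
  4     3,500.00     2,447.8956     9,791.5825      48,957.9124
  5    53,500.00    34,218.4115   171,092.0577   1,026,552.3461
  Σ                 45,470.8648   197,968.7978   1,131,595.3212
P = 45,470.8648; D_Mac = 4.35375 yrs; D_mod = 3.98148 yrs; C = 20.81231.
Duration effect: -3.98148 × (-0.0185) = +0.073657
Convexity effect: 0.5 × 20.81231 × (-0.0185)² = +0.0035615
ΔP/P ≈ +0.073657 + 0.0035615 = +0.077219 = +7.7219%.

+7.722%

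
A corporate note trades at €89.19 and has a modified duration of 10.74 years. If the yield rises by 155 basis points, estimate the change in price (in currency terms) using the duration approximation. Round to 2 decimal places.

Duration approximation: ΔP/P ≈ -D_mod · Δy = -10.74 × (+0.0155) = -0.166470.
ΔP ≈ 89.19 × (-0.166470) = -14.8474593.

-€14.85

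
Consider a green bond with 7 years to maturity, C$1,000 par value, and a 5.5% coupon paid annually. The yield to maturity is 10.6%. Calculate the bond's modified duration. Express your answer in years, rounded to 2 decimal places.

5.26 years

Periodic yield y = 0.106. First find Macaulay duration:
  t   CF        PV=CF/(1+0.106)^t    t·PV
  1        55.00        49.7288        49.7288
  2        55.00        44.9627        89.9254
  3        55.00        40.6534       121.9603
  4        55.00        36.7572       147.0287
  5        55.00        33.2343       166.1717
  6        55.00        30.0491       180.2948
  7     1,055.00       521.1546     3,648.0822
  Σ                    756.5401     4,403.1919
P = 756.5401; Macaulay duration = 4,403.1919 / 756.5401 = 5.82017 years.
Modified duration = D_Mac / (1 + y) = 5.82017 / 1.106 = 5.26236 years.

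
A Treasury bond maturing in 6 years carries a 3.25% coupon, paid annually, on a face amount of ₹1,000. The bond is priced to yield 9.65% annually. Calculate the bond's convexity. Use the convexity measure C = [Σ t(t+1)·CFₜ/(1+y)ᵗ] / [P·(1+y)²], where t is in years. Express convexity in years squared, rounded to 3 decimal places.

30.720

With y = 0.0965:
  t   CF        PV=CF/(1+0.0965)^t    t·PV        t(t+1)·PV
  1        32.50        29.6398        29.6398          59.2795
  2        32.50        27.0312        54.0625         162.1875
  3        32.50        24.6523        73.9569         295.8276
  4        32.50        22.4827        89.9309         449.6544
  5        32.50        20.5041       102.5204         615.1222
  6     1,032.50       594.0709     3,564.4251      24,950.9758
  Σ                    718.3810     3,914.5355      26,533.0470
P = 718.3810.
Convexity = Σ t(t+1)·PV / [P·(1+y)²] = 26,533.0470 / (718.3810 × 1.202312) = 30.71956.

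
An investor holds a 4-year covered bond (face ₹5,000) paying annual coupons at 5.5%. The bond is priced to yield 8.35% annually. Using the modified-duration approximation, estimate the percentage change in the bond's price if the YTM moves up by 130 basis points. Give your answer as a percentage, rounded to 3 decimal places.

-4.416%

Periodic yield y = 0.0835. Modified duration first:
  t   CF        PV=CF/(1+0.0835)^t    t·PV
  1       275.00       253.8071       253.8071
  2       275.00       234.2474       468.4949
  3       275.00       216.1951       648.5854
  4     5,275.00     3,827.4260    15,309.7040
  Σ                  4,531.6757    16,680.5914
P = 4,531.6757; D_Mac = 3.68089 yrs; D_mod = 3.68089/(1+0.0835) = 3.39722 yrs.
ΔP/P ≈ -D_mod · Δy = -3.39722 × (+0.013) = -0.044164 = -4.4164%.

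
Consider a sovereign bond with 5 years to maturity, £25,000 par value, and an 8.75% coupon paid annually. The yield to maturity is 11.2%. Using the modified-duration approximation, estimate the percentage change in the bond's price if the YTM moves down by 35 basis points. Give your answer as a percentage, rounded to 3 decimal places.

+1.328%

Periodic yield y = 0.112. Modified duration first:
  t   CF        PV=CF/(1+0.112)^t    t·PV
  1     2,187.50     1,967.1763     1,967.1763
  2     2,187.50     1,769.0434     3,538.0868
  3     2,187.50     1,590.8664     4,772.5991
  4     2,187.50     1,430.6352     5,722.5409
  5    27,187.50    15,989.8849    79,949.4246
  Σ                 22,747.6062    95,949.8276
P = 22,747.6062; D_Mac = 4.21802 yrs; D_mod = 4.21802/(1+0.112) = 3.79318 yrs.
ΔP/P ≈ -D_mod · Δy = -3.79318 × (-0.0035) = +0.013276 = +1.3276%.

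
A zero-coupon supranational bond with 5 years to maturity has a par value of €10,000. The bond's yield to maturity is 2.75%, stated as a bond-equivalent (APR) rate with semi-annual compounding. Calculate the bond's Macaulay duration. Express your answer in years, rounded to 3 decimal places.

A zero-coupon bond has a single cash flow at maturity, so its Macaulay duration equals its maturity: 5 years.
(Equivalently: 10 semi-annual periods ÷ 2 = 5 years.)

5.000 years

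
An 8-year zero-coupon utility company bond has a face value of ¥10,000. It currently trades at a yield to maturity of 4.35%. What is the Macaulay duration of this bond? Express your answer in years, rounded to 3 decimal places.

8.000 years

A zero-coupon bond has a single cash flow at maturity, so its Macaulay duration equals its maturity: 8 years.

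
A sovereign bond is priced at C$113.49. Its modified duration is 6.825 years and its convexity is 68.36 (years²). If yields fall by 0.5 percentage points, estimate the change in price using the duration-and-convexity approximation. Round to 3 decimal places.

+C$3.970

Duration effect: -D_mod·Δy = -6.825 × (-0.005) = +0.034125
Convexity effect: ½·C·(Δy)² = 0.5 × 68.36 × (-0.005)² = +0.0008545
ΔP/P ≈ +0.034125 + 0.0008545 = +0.0349795
ΔP ≈ 113.49 × (+0.0349795) = +3.969823455.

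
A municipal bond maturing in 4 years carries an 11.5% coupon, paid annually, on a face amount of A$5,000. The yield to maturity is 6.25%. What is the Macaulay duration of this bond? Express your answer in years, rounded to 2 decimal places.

3.47 years

Periodic yield y = 0.0625. Discount each cash flow and weight by its year:
  t   CF        PV=CF/(1+0.0625)^t    t·PV
  1       575.00       541.1765       541.1765
  2       575.00       509.3426     1,018.6851
  3       575.00       479.3812     1,438.1437
  4     5,575.00     4,374.5070    17,498.0280
  Σ                  5,904.4073    20,496.0333
Price P = Σ PV = 5,904.4073.
Macaulay duration = Σ(t·PV) / P = 20,496.0333 / 5,904.4073 = 3.47131 years.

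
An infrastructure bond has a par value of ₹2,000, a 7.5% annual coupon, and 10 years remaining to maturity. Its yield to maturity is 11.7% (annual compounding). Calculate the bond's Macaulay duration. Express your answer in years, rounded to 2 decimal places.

Periodic yield y = 0.117. Discount each cash flow and weight by its year:
  t   CF        PV=CF/(1+0.117)^t    t·PV
  1       150.00       134.2883       134.2883
  2       150.00       120.2223       240.4445
  3       150.00       107.6296       322.8888
  4       150.00        96.3560       385.4238
  5       150.00        86.2632       431.3158
  6       150.00        77.2275       463.3653
  7       150.00        69.1384       483.9685
  8       150.00        61.8965       495.1718
  9       150.00        55.4131       498.7182
  10    2,150.00       711.0608     7,110.6079
  Σ                  1,519.4956    10,566.1928
Price P = Σ PV = 1,519.4956.
Macaulay duration = Σ(t·PV) / P = 10,566.1928 / 1,519.4956 = 6.95375 years.

6.95 years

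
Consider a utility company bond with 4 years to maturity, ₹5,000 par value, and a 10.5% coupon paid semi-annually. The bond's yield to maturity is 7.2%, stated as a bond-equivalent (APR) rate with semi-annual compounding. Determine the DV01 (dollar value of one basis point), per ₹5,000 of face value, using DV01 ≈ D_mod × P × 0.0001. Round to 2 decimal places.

₹1.83

Periodic yield y = 0.036.
  t   CF        PV=CF/(1+0.036)^t    t·PV
  1       262.50       253.3784       253.3784
  2       262.50       244.5737       489.1474
  3       262.50       236.0750       708.2251
  4       262.50       227.8716       911.4866
  5       262.50       219.9533     1,099.7666
  6       262.50       212.3102     1,273.8610
  7       262.50       204.9326     1,434.5281
  8     5,262.50     3,965.6471    31,725.1769
  Σ                  5,564.7420    37,895.5701
P = 5,564.7420; D_Mac = 6.80994 half-year periods = 3.40497 yrs; D_mod = 3.28665 yrs.
DV01 ≈ 3.28665 × 5,564.7420 × 0.0001 = 1.828937.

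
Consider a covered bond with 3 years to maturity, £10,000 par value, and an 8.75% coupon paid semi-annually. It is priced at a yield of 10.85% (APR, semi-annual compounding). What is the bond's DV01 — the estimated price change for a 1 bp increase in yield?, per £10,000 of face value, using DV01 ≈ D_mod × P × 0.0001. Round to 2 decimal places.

£2.42

Periodic yield y = 0.05425.
  t   CF        PV=CF/(1+0.05425)^t    t·PV
  1       437.50       414.9870       414.9870
  2       437.50       393.6324       787.2648
  3       437.50       373.3767     1,120.1301
  4       437.50       354.1634     1,416.6534
  5       437.50       335.9387     1,679.6934
  6    10,437.50     7,602.1219    45,612.7315
  Σ                  9,474.2200    51,031.4602
P = 9,474.2200; D_Mac = 5.38635 half-year periods = 2.69317 yrs; D_mod = 2.55459 yrs.
DV01 ≈ 2.55459 × 9,474.2200 × 0.0001 = 2.420273.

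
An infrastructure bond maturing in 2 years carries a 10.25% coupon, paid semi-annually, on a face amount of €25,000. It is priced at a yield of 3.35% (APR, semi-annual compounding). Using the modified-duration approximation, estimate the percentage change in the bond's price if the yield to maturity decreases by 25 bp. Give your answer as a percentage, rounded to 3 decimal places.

Periodic yield y = 0.01675. Modified duration first:
  t   CF        PV=CF/(1+0.01675)^t    t·PV
  1     1,281.25     1,260.1426     1,260.1426
  2     1,281.25     1,239.3829     2,478.7659
  3     1,281.25     1,218.9653     3,656.8958
  4    26,281.25    24,591.7420    98,366.9678
  Σ                 28,310.2328   105,762.7722
P = 28,310.2328; D_Mac = 3.73585 half-year periods = 1.86792 yrs; D_mod = 1.86792/(1+0.01675) = 1.83715 yrs.
ΔP/P ≈ -D_mod · Δy = -1.83715 × (-0.0025) = +0.004593 = +0.4593%.

+0.459%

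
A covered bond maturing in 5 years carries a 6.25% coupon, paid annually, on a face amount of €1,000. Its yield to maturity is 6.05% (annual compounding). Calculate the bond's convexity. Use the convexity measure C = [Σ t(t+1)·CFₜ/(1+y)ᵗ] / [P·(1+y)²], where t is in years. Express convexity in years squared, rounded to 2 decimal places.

22.78

With y = 0.0605:
  t   CF        PV=CF/(1+0.0605)^t    t·PV        t(t+1)·PV
  1        62.50        58.9345        58.9345         117.8689
  2        62.50        55.5723       111.1447         333.4340
  3        62.50        52.4020       157.2060         628.8242
  4        62.50        49.4126       197.6502         988.2511
  5     1,062.50       792.0919     3,960.4595      23,762.7571
  Σ                  1,008.4133     4,485.3949      25,831.1354
P = 1,008.4133.
Convexity = Σ t(t+1)·PV / [P·(1+y)²] = 25,831.1354 / (1,008.4133 × 1.124660) = 22.77632.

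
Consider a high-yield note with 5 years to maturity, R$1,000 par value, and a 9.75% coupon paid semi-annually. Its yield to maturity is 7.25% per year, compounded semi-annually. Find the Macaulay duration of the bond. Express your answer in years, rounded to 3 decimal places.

Periodic yield y = 0.03625. Discount each cash flow and weight by its period:
  t   CF        PV=CF/(1+0.03625)^t    t·PV
  1        48.75        47.0446        47.0446
  2        48.75        45.3989        90.7978
  3        48.75        43.8108       131.4323
  4        48.75        42.2782       169.1128
  5        48.75        40.7992       203.9961
  6        48.75        39.3720       236.2319
  7        48.75        37.9947       265.9628
  8        48.75        36.6656       293.3244
  9        48.75        35.3829       318.4463
  10    1,048.75       734.5588     7,345.5875
  Σ                  1,103.3057     9,101.9367
Price P = Σ PV = 1,103.3057.
Macaulay duration = Σ(t·PV) / P = 9,101.9367 / 1,103.3057 = 8.24970 half-year periods.
In years: 8.24970 / 2 = 4.12485 years.

4.125 years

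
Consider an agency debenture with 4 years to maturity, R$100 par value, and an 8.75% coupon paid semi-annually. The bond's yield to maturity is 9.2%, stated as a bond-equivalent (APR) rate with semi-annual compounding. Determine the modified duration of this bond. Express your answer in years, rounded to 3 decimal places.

3.303 years

Periodic yield y = 0.046. First find Macaulay duration:
  t   CF        PV=CF/(1+0.046)^t    t·PV
  1        4.375         4.1826         4.1826
  2        4.375         3.9987         7.9973
  3        4.375         3.8228        11.4684
  4        4.375         3.6547        14.6188
  5        4.375         3.4940        17.4699
  6        4.375         3.3403        20.0419
  7        4.375         3.1934        22.3540
  8      104.375        72.8355       582.6839
  Σ                     98.5220       680.8168
P = 98.5220; Macaulay duration = 680.8168 / 98.5220 = 6.91030 half-year periods = 3.45515 years.
Modified duration = D_Mac / (1 + y) = 3.45515 / 1.046 = 3.30320 years.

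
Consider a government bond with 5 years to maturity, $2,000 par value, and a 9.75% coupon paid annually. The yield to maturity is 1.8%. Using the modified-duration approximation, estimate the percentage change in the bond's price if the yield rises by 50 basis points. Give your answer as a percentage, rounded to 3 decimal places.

-2.120%

Periodic yield y = 0.018. Modified duration first:
  t   CF        PV=CF/(1+0.018)^t    t·PV
  1       195.00       191.5521       191.5521
  2       195.00       188.1651       376.3302
  3       195.00       184.8380       554.5140
  4       195.00       181.5698       726.2790
  5     2,195.00     2,007.6853    10,038.4264
  Σ                  2,753.8102    11,887.1017
P = 2,753.8102; D_Mac = 4.31660 yrs; D_mod = 4.31660/(1+0.018) = 4.24028 yrs.
ΔP/P ≈ -D_mod · Δy = -4.24028 × (+0.005) = -0.021201 = -2.1201%.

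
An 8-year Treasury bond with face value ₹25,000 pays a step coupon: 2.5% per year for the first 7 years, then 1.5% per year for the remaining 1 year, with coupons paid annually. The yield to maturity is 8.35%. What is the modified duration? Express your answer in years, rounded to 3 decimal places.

Periodic yield y = 0.0835. First find Macaulay duration:
  t   CF        PV=CF/(1+0.0835)^t    t·PV
  1       625.00       576.8343       576.8343
  2       625.00       532.3806     1,064.7611
  3       625.00       491.3526     1,474.0578
  4       625.00       453.4865     1,813.9460
  5       625.00       418.5385     2,092.6926
  6       625.00       386.2838     2,317.7030
  7       625.00       356.5148     2,495.6039
  8    25,375.00    13,359.0239   106,872.1909
  Σ                 16,574.4150   118,707.7896
P = 16,574.4150; Macaulay duration = 118,707.7896 / 16,574.4150 = 7.16211 years.
Modified duration = D_Mac / (1 + y) = 7.16211 / 1.0835 = 6.61016 years.

6.610 years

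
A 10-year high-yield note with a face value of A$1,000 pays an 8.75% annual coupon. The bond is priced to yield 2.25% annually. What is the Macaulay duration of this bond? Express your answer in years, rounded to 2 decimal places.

7.70 years

Periodic yield y = 0.0225. Discount each cash flow and weight by its year:
  t   CF        PV=CF/(1+0.0225)^t    t·PV
  1        87.50        85.5746        85.5746
  2        87.50        83.6915       167.3830
  3        87.50        81.8499       245.5497
  4        87.50        80.0488       320.1952
  5        87.50        78.2873       391.4366
  6        87.50        76.5646       459.3877
  7        87.50        74.8798       524.1588
  8        87.50        73.2321       585.8568
  9        87.50        71.6206       644.5858
  10    1,087.50       870.5548     8,705.5477
  Σ                  1,576.3041    12,129.6759
Price P = Σ PV = 1,576.3041.
Macaulay duration = Σ(t·PV) / P = 12,129.6759 / 1,576.3041 = 7.69501 years.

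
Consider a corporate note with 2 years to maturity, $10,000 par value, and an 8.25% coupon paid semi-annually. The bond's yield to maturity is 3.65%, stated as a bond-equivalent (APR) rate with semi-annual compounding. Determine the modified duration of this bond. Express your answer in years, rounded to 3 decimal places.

1.856 years

Periodic yield y = 0.01825. First find Macaulay duration:
  t   CF        PV=CF/(1+0.01825)^t    t·PV
  1       412.50       405.1068       405.1068
  2       412.50       397.8461       795.6922
  3       412.50       390.7156     1,172.1467
  4    10,412.50     9,685.8411    38,743.3643
  Σ                 10,879.5095    41,116.3100
P = 10,879.5095; Macaulay duration = 41,116.3100 / 10,879.5095 = 3.77924 half-year periods = 1.88962 years.
Modified duration = D_Mac / (1 + y) = 1.88962 / 1.01825 = 1.85575 years.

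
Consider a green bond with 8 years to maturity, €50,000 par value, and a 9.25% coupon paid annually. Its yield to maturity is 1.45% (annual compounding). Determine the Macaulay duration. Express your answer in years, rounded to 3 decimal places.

6.435 years

Periodic yield y = 0.0145. Discount each cash flow and weight by its year:
  t   CF        PV=CF/(1+0.0145)^t    t·PV
  1     4,625.00     4,558.8960     4,558.8960
  2     4,625.00     4,493.7368     8,987.4736
  3     4,625.00     4,429.5089    13,288.5268
  4     4,625.00     4,366.1991    17,464.7962
  5     4,625.00     4,303.7940    21,518.9702
  6     4,625.00     4,242.2810    25,453.6858
  7     4,625.00     4,181.6471    29,271.5296
  8    54,625.00    48,682.7429   389,461.9428
  Σ                 79,258.8058   510,005.8212
Price P = Σ PV = 79,258.8058.
Macaulay duration = Σ(t·PV) / P = 510,005.8212 / 79,258.8058 = 6.43469 years.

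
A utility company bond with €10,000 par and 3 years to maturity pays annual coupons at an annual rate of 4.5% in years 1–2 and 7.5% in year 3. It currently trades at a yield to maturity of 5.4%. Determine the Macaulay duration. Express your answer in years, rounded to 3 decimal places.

Periodic yield y = 0.054. Discount each cash flow and weight by its year:
  t   CF        PV=CF/(1+0.054)^t    t·PV
  1       450.00       426.9450       426.9450
  2       450.00       405.0711       810.1423
  3    10,750.00     9,180.9291    27,542.7872
  Σ                 10,012.9452    28,779.8744
Price P = Σ PV = 10,012.9452.
Macaulay duration = Σ(t·PV) / P = 28,779.8744 / 10,012.9452 = 2.87427 years.

2.874 years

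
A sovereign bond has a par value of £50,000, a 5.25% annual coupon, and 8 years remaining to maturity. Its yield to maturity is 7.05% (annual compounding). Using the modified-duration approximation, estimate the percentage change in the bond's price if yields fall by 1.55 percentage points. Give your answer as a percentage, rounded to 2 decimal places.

+9.63%

Periodic yield y = 0.0705. Modified duration first:
  t   CF        PV=CF/(1+0.0705)^t    t·PV
  1     2,625.00     2,452.1252     2,452.1252
  2     2,625.00     2,290.6354     4,581.2708
  3     2,625.00     2,139.7808     6,419.3425
  4     2,625.00     1,998.8611     7,995.4445
  5     2,625.00     1,867.2220     9,336.1099
  6     2,625.00     1,744.2522    10,465.5132
  7     2,625.00     1,629.3808    11,405.6659
  8    52,625.00    30,513.9715   244,111.7717
  Σ                 44,636.2290   296,767.2436
P = 44,636.2290; D_Mac = 6.64857 yrs; D_mod = 6.64857/(1+0.0705) = 6.21072 yrs.
ΔP/P ≈ -D_mod · Δy = -6.21072 × (-0.0155) = +0.096266 = +9.6266%.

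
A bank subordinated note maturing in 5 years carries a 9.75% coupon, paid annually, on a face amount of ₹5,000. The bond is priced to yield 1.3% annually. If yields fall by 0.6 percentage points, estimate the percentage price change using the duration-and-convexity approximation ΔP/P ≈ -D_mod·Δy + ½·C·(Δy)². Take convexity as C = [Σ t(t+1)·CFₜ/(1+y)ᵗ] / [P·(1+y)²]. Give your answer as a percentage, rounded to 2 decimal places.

With y = 0.013:
  t   CF        PV=CF/(1+0.013)^t    t·PV        t(t+1)·PV
  1       487.50       481.2438       481.2438         962.4877
  2       487.50       475.0679       950.1359       2,850.4077
  3       487.50       468.9713     1,406.9140       5,627.6558
  4       487.50       462.9529     1,851.8117       9,259.0586
  5     5,487.50     5,144.3121    25,721.5604     154,329.3621
  Σ                  7,032.5481    30,411.6658     173,028.9719
P = 7,032.5481; D_Mac = 4.32442 yrs; D_mod = 4.26892 yrs; C = 23.97658.
Duration effect: -4.26892 × (-0.006) = +0.025614
Convexity effect: 0.5 × 23.97658 × (-0.006)² = +0.0004316
ΔP/P ≈ +0.025614 + 0.0004316 = +0.026045 = +2.6045%.

+2.60%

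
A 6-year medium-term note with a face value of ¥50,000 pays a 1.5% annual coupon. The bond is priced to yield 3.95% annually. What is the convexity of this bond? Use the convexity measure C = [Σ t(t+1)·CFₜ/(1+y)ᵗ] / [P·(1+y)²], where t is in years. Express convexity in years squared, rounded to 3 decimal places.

36.842

With y = 0.0395:
  t   CF        PV=CF/(1+0.0395)^t    t·PV        t(t+1)·PV
  1       750.00       721.5007       721.5007       1,443.0014
  2       750.00       694.0844     1,388.1688       4,164.5063
  3       750.00       667.7098     2,003.1295       8,012.5182
  4       750.00       642.3375     2,569.3501      12,846.7503
  5       750.00       617.9293     3,089.6465      18,537.8793
  6    50,750.00    40,224.3546   241,346.1276   1,689,422.8932
  Σ                 43,567.9164   251,117.9233   1,734,427.5488
P = 43,567.9164.
Convexity = Σ t(t+1)·PV / [P·(1+y)²] = 1,734,427.5488 / (43,567.9164 × 1.080560) = 36.84176.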